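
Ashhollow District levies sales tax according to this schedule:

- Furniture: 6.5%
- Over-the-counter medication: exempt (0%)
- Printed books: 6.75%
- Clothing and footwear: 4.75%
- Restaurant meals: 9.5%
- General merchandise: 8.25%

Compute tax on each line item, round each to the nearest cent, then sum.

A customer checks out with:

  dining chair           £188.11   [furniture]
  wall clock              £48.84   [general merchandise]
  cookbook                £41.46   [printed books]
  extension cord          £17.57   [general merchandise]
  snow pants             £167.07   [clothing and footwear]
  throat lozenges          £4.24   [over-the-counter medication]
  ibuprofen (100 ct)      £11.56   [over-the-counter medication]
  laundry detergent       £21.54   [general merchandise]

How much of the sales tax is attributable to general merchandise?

Wall clock £48.84: general merchandise → 8.25% → £4.03
Extension cord £17.57: general merchandise → 8.25% → £1.45
Laundry detergent £21.54: general merchandise → 8.25% → £1.78
Tax on general merchandise = £4.03 + £1.45 + £1.78 = £7.26

£7.26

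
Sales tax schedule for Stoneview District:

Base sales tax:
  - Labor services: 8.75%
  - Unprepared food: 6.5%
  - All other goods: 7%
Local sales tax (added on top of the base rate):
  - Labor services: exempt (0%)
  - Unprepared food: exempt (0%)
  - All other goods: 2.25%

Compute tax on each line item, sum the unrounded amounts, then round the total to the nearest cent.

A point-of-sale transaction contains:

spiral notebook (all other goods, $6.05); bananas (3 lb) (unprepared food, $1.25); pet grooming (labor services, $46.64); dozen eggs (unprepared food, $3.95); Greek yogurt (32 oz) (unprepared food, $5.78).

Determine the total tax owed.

Spiral notebook $6.05: all other goods → 7% + 2.25% local = 9.25% → $0.559625
Bananas (3 lb) $1.25: unprepared food → 6.5% + 0% local = 6.5% → $0.08125
Pet grooming $46.64: labor services → 8.75% + 0% local = 8.75% → $4.081
Dozen eggs $3.95: unprepared food → 6.5% + 0% local = 6.5% → $0.25675
Greek yogurt (32 oz) $5.78: unprepared food → 6.5% + 0% local = 6.5% → $0.3757
Unrounded tax sum = $5.354325 → $5.35

$5.35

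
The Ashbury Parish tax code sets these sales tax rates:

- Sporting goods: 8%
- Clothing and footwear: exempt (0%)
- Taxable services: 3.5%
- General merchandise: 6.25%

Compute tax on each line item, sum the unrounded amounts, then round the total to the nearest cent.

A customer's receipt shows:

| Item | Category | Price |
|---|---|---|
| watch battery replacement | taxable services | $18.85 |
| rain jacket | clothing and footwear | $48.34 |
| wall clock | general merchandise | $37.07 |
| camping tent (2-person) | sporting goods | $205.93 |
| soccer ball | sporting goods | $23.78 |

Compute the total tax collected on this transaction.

$21.35

Watch battery replacement $18.85: taxable services → 3.5% → $0.65975
Rain jacket $48.34: clothing and footwear → 0% → $0.00
Wall clock $37.07: general merchandise → 6.25% → $2.316875
Camping tent (2-person) $205.93: sporting goods → 8% → $16.4744
Soccer ball $23.78: sporting goods → 8% → $1.9024
Unrounded tax sum = $21.353425 → $21.35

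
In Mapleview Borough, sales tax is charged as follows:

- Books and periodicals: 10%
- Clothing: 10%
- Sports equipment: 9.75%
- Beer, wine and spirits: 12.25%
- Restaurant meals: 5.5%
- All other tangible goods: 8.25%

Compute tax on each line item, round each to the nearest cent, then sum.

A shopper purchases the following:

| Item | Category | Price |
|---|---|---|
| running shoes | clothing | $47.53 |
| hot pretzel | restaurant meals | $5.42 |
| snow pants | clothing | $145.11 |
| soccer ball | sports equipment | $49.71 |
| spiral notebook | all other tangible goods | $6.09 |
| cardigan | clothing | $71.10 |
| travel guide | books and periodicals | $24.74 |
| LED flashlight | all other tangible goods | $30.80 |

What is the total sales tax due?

Running shoes $47.53: clothing → 10% → $4.75
Hot pretzel $5.42: restaurant meals → 5.5% → $0.30
Snow pants $145.11: clothing → 10% → $14.51
Soccer ball $49.71: sports equipment → 9.75% → $4.85
Spiral notebook $6.09: all other tangible goods → 8.25% → $0.50
Cardigan $71.10: clothing → 10% → $7.11
Travel guide $24.74: books and periodicals → 10% → $2.47
LED flashlight $30.80: all other tangible goods → 8.25% → $2.54
Total tax = $4.75 + $0.30 + $14.51 + $4.85 + $0.50 + $7.11 + $2.47 + $2.54 = $37.03

$37.03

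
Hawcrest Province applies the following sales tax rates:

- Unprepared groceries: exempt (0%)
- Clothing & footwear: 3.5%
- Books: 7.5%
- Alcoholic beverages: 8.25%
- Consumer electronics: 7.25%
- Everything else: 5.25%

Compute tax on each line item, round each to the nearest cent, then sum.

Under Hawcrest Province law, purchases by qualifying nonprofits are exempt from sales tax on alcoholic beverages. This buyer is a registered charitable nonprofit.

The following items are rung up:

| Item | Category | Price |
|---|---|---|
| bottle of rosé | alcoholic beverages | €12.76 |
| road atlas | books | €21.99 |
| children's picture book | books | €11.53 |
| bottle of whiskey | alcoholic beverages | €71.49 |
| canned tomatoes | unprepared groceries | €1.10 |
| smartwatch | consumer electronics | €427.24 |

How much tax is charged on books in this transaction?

Road atlas €21.99: books → 7.5% → €1.65
Children's picture book €11.53: books → 7.5% → €0.86
Tax on books = €1.65 + €0.86 = €2.51

€2.51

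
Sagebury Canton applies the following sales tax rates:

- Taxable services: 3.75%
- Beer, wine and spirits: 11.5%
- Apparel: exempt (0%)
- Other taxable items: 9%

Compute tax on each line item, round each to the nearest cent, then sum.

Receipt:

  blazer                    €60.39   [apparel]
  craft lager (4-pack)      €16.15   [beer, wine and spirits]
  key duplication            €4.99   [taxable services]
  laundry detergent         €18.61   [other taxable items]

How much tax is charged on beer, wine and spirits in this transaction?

€1.86

Craft lager (4-pack) €16.15: beer, wine and spirits → 11.5% → €1.86
Tax on beer, wine and spirits = €1.86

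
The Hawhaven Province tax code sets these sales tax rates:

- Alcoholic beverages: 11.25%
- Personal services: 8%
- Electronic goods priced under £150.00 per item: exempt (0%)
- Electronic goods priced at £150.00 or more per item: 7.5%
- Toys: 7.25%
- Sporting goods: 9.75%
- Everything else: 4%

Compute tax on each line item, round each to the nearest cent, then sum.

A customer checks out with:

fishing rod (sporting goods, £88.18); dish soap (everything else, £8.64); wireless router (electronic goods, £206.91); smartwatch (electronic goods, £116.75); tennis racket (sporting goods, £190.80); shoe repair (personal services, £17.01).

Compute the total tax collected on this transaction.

£44.43

Fishing rod £88.18: sporting goods → 9.75% → £8.60
Dish soap £8.64: everything else → 4% → £0.35
Wireless router £206.91: electronic goods, £150.00 or more → 7.5% → £15.52
Smartwatch £116.75: electronic goods, under £150.00 → 0% → £0.00
Tennis racket £190.80: sporting goods → 9.75% → £18.60
Shoe repair £17.01: personal services → 8% → £1.36
Total tax = £8.60 + £0.35 + £15.52 + £18.60 + £1.36 = £44.43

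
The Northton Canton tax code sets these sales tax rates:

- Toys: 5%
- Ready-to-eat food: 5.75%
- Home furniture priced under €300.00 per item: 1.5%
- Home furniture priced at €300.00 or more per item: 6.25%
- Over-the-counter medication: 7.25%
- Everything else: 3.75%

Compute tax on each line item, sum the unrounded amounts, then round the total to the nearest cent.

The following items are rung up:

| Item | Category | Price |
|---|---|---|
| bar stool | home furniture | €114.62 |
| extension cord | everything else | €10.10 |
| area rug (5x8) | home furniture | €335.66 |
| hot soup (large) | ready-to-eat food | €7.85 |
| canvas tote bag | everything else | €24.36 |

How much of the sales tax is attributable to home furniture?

€22.70

Bar stool €114.62: home furniture, under €300.00 → 1.5% → €1.7193
Area rug (5x8) €335.66: home furniture, €300.00 or more → 6.25% → €20.97875
Tax on home furniture: unrounded sum = €22.69805 → €22.70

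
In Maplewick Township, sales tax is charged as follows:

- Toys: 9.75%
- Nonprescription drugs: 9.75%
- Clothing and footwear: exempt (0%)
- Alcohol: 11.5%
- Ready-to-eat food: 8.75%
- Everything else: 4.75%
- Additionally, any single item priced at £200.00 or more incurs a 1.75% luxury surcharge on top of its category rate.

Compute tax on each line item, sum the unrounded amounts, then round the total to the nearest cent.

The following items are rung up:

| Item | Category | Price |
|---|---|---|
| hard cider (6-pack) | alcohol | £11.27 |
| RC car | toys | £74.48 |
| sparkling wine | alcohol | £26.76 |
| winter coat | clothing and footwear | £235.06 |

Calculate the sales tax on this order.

£15.75

Hard cider (6-pack) £11.27: alcohol → 11.5% → £1.29605
RC car £74.48: toys → 9.75% → £7.2618
Sparkling wine £26.76: alcohol → 11.5% → £3.0774
Winter coat £235.06: clothing and footwear → 0% + 1.75% surcharge = 1.75% → £4.11355
Unrounded tax sum = £15.7488 → £15.75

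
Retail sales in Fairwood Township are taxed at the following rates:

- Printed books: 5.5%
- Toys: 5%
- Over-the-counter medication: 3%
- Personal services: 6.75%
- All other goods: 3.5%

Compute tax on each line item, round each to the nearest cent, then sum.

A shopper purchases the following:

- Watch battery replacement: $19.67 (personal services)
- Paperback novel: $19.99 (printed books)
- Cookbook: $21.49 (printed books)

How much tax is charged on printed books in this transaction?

$2.28

Paperback novel $19.99: printed books → 5.5% → $1.10
Cookbook $21.49: printed books → 5.5% → $1.18
Tax on printed books = $1.10 + $1.18 = $2.28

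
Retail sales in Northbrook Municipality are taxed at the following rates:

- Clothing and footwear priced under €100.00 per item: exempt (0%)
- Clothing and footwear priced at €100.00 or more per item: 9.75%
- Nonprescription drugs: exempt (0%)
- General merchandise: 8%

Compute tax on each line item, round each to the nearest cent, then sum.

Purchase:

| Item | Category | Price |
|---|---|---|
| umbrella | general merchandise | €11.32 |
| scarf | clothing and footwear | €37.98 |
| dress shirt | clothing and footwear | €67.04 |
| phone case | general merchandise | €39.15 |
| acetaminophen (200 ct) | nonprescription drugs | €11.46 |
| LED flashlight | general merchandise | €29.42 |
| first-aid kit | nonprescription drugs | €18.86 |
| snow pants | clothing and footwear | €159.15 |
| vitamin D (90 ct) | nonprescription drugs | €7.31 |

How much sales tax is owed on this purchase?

Umbrella €11.32: general merchandise → 8% → €0.91
Scarf €37.98: clothing and footwear, under €100.00 → 0% → €0.00
Dress shirt €67.04: clothing and footwear, under €100.00 → 0% → €0.00
Phone case €39.15: general merchandise → 8% → €3.13
Acetaminophen (200 ct) €11.46: nonprescription drugs → 0% → €0.00
LED flashlight €29.42: general merchandise → 8% → €2.35
First-aid kit €18.86: nonprescription drugs → 0% → €0.00
Snow pants €159.15: clothing and footwear, €100.00 or more → 9.75% → €15.52
Vitamin D (90 ct) €7.31: nonprescription drugs → 0% → €0.00
Total tax = €0.91 + €3.13 + €2.35 + €15.52 = €21.91

€21.91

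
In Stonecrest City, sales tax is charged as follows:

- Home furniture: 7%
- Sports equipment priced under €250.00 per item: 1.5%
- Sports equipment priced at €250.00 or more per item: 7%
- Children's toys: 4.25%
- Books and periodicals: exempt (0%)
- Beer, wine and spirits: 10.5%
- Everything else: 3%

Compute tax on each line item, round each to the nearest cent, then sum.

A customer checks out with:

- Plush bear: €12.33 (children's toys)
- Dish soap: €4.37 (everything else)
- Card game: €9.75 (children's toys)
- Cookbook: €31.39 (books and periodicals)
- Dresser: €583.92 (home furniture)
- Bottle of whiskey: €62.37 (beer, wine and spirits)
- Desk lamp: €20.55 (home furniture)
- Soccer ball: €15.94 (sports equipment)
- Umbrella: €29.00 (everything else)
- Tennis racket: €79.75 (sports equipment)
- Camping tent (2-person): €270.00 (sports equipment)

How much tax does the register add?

€71.13

Plush bear €12.33: children's toys → 4.25% → €0.52
Dish soap €4.37: everything else → 3% → €0.13
Card game €9.75: children's toys → 4.25% → €0.41
Cookbook €31.39: books and periodicals → 0% → €0.00
Dresser €583.92: home furniture → 7% → €40.87
Bottle of whiskey €62.37: beer, wine and spirits → 10.5% → €6.55
Desk lamp €20.55: home furniture → 7% → €1.44
Soccer ball €15.94: sports equipment, under €250.00 → 1.5% → €0.24
Umbrella €29.00: everything else → 3% → €0.87
Tennis racket €79.75: sports equipment, under €250.00 → 1.5% → €1.20
Camping tent (2-person) €270.00: sports equipment, €250.00 or more → 7% → €18.90
Total tax = €0.52 + €0.13 + €0.41 + €40.87 + €6.55 + €1.44 + €0.24 + €0.87 + €1.20 + €18.90 = €71.13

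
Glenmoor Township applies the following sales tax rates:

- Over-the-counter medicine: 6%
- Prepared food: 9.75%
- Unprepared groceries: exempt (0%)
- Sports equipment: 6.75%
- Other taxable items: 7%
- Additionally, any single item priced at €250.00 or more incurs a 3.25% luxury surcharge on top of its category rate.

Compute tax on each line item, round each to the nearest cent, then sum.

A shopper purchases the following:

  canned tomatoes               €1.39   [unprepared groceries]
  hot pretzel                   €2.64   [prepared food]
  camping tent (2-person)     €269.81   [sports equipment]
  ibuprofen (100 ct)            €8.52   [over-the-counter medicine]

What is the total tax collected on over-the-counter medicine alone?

Ibuprofen (100 ct) €8.52: over-the-counter medicine → 6% → €0.51
Tax on over-the-counter medicine = €0.51

€0.51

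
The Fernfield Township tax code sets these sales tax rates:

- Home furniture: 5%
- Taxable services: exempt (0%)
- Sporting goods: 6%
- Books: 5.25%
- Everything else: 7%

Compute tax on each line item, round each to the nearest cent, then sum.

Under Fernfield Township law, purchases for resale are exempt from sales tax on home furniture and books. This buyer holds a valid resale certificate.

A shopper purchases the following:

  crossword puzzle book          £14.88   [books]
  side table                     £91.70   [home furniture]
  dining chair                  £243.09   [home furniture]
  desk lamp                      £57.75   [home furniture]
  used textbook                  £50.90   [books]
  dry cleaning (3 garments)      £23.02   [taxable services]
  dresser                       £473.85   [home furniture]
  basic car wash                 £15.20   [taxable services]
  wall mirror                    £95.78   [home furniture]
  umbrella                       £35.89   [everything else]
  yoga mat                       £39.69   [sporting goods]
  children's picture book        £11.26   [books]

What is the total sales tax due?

£4.89

Crossword puzzle book £14.88: books, buyer-exempt → 0% → £0.00
Side table £91.70: home furniture, buyer-exempt → 0% → £0.00
Dining chair £243.09: home furniture, buyer-exempt → 0% → £0.00
Desk lamp £57.75: home furniture, buyer-exempt → 0% → £0.00
Used textbook £50.90: books, buyer-exempt → 0% → £0.00
Dry cleaning (3 garments) £23.02: taxable services → 0% → £0.00
Dresser £473.85: home furniture, buyer-exempt → 0% → £0.00
Basic car wash £15.20: taxable services → 0% → £0.00
Wall mirror £95.78: home furniture, buyer-exempt → 0% → £0.00
Umbrella £35.89: everything else → 7% → £2.51
Yoga mat £39.69: sporting goods → 6% → £2.38
Children's picture book £11.26: books, buyer-exempt → 0% → £0.00
Total tax = £2.51 + £2.38 = £4.89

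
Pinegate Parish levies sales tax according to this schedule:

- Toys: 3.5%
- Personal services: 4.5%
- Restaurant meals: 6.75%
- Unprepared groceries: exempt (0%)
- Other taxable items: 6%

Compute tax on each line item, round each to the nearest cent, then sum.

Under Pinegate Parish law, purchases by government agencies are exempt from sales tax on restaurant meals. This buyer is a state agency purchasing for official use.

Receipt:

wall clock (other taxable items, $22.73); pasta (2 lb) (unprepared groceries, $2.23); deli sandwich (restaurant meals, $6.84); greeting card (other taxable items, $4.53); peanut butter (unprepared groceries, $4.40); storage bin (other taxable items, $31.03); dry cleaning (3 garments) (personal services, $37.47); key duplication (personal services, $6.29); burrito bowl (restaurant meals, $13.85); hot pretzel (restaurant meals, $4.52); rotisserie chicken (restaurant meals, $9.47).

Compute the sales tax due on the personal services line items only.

Dry cleaning (3 garments) $37.47: personal services → 4.5% → $1.69
Key duplication $6.29: personal services → 4.5% → $0.28
Tax on personal services = $1.69 + $0.28 = $1.97

$1.97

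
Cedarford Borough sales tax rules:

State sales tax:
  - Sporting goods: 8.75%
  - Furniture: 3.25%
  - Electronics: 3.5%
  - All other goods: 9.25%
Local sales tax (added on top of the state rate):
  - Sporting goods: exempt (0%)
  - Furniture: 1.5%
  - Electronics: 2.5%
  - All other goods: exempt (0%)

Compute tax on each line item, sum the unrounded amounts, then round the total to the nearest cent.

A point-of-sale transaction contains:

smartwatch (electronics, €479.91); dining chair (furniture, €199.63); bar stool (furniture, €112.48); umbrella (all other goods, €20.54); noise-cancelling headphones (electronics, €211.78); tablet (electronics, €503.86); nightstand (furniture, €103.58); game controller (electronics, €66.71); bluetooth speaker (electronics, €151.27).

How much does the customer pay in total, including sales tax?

Smartwatch €479.91: electronics → 3.5% + 2.5% local = 6% → €28.7946
Dining chair €199.63: furniture → 3.25% + 1.5% local = 4.75% → €9.482425
Bar stool €112.48: furniture → 3.25% + 1.5% local = 4.75% → €5.3428
Umbrella €20.54: all other goods → 9.25% + 0% local = 9.25% → €1.89995
Noise-cancelling headphones €211.78: electronics → 3.5% + 2.5% local = 6% → €12.7068
Tablet €503.86: electronics → 3.5% + 2.5% local = 6% → €30.2316
Nightstand €103.58: furniture → 3.25% + 1.5% local = 4.75% → €4.92005
Game controller €66.71: electronics → 3.5% + 2.5% local = 6% → €4.0026
Bluetooth speaker €151.27: electronics → 3.5% + 2.5% local = 6% → €9.0762
Subtotal = €1849.76; unrounded tax = €106.457025 → €106.46; total due = €1956.22

€1956.22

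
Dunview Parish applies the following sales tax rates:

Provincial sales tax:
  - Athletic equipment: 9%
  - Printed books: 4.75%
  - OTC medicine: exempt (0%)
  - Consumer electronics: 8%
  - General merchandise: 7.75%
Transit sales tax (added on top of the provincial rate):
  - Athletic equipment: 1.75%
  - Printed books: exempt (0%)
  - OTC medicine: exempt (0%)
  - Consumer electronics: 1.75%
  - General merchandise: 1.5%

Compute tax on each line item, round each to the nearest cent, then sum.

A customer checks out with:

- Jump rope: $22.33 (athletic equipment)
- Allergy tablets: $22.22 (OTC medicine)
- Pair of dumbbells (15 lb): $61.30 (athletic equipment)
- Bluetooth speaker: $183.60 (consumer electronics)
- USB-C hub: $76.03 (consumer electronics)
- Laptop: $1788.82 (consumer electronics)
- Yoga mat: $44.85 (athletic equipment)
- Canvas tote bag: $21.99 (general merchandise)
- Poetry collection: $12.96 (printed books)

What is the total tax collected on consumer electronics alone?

Bluetooth speaker $183.60: consumer electronics → 8% + 1.75% transit = 9.75% → $17.90
USB-C hub $76.03: consumer electronics → 8% + 1.75% transit = 9.75% → $7.41
Laptop $1788.82: consumer electronics → 8% + 1.75% transit = 9.75% → $174.41
Tax on consumer electronics = $17.90 + $7.41 + $174.41 = $199.72

$199.72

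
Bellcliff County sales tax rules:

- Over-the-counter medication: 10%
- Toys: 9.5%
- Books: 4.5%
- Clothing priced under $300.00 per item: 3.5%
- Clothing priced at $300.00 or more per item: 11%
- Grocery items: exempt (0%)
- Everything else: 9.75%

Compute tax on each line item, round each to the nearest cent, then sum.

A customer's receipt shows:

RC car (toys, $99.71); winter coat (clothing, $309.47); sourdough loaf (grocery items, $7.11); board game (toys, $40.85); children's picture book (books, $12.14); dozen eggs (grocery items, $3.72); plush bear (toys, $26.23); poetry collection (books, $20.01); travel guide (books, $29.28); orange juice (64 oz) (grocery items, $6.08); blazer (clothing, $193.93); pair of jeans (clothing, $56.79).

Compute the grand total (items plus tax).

$866.75

RC car $99.71: toys → 9.5% → $9.47
Winter coat $309.47: clothing, $300.00 or more → 11% → $34.04
Sourdough loaf $7.11: grocery items → 0% → $0.00
Board game $40.85: toys → 9.5% → $3.88
Children's picture book $12.14: books → 4.5% → $0.55
Dozen eggs $3.72: grocery items → 0% → $0.00
Plush bear $26.23: toys → 9.5% → $2.49
Poetry collection $20.01: books → 4.5% → $0.90
Travel guide $29.28: books → 4.5% → $1.32
Orange juice (64 oz) $6.08: grocery items → 0% → $0.00
Blazer $193.93: clothing, under $300.00 → 3.5% → $6.79
Pair of jeans $56.79: clothing, under $300.00 → 3.5% → $1.99
Subtotal = $805.32; tax = $61.43; total due = $866.75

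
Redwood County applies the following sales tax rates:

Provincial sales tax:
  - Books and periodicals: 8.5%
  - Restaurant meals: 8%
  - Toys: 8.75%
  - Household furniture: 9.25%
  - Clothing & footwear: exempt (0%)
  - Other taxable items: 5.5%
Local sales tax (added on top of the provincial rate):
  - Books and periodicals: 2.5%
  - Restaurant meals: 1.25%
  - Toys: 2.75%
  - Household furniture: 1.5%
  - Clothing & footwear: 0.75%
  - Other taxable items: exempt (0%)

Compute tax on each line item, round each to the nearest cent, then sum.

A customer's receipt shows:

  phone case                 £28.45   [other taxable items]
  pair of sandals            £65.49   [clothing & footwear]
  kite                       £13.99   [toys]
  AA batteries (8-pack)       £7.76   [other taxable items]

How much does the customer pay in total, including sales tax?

£119.78

Phone case £28.45: other taxable items → 5.5% + 0% local = 5.5% → £1.56
Pair of sandals £65.49: clothing & footwear → 0% + 0.75% local = 0.75% → £0.49
Kite £13.99: toys → 8.75% + 2.75% local = 11.5% → £1.61
AA batteries (8-pack) £7.76: other taxable items → 5.5% + 0% local = 5.5% → £0.43
Subtotal = £115.69; tax = £4.09; total due = £119.78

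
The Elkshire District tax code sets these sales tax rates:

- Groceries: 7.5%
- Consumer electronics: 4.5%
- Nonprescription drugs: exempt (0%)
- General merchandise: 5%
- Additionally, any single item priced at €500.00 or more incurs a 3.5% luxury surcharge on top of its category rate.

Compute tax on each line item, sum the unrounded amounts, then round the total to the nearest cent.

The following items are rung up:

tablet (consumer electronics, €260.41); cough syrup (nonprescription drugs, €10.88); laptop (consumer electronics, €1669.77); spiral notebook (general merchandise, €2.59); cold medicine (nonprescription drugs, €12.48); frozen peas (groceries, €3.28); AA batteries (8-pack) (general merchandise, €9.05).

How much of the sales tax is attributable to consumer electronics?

€145.30

Tablet €260.41: consumer electronics → 4.5% → €11.71845
Laptop €1669.77: consumer electronics → 4.5% + 3.5% surcharge = 8% → €133.5816
Tax on consumer electronics: unrounded sum = €145.30005 → €145.30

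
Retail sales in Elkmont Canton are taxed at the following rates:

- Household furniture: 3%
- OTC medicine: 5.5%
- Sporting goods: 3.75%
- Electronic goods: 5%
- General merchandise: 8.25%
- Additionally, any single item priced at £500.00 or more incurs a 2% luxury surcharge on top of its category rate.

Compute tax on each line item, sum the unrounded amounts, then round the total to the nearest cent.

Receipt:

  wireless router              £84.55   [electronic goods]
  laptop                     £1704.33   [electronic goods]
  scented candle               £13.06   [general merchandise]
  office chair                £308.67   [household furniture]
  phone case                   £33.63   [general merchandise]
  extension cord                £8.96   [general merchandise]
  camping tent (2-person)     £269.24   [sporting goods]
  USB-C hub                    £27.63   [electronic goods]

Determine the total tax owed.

£148.86

Wireless router £84.55: electronic goods → 5% → £4.2275
Laptop £1704.33: electronic goods → 5% + 2% surcharge = 7% → £119.3031
Scented candle £13.06: general merchandise → 8.25% → £1.07745
Office chair £308.67: household furniture → 3% → £9.2601
Phone case £33.63: general merchandise → 8.25% → £2.774475
Extension cord £8.96: general merchandise → 8.25% → £0.7392
Camping tent (2-person) £269.24: sporting goods → 3.75% → £10.0965
USB-C hub £27.63: electronic goods → 5% → £1.3815
Unrounded tax sum = £148.859825 → £148.86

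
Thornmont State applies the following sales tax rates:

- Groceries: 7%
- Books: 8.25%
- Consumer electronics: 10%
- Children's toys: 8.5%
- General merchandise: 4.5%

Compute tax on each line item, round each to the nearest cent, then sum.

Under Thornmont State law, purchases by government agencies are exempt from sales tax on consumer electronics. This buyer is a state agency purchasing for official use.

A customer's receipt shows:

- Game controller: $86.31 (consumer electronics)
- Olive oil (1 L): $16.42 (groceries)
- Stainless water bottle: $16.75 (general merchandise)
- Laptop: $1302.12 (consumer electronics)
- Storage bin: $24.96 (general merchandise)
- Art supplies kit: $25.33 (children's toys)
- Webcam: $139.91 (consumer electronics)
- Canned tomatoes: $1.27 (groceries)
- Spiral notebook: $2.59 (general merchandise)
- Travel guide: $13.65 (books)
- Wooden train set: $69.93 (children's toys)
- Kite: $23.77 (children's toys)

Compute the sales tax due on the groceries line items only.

$1.24

Olive oil (1 L) $16.42: groceries → 7% → $1.15
Canned tomatoes $1.27: groceries → 7% → $0.09
Tax on groceries = $1.15 + $0.09 = $1.24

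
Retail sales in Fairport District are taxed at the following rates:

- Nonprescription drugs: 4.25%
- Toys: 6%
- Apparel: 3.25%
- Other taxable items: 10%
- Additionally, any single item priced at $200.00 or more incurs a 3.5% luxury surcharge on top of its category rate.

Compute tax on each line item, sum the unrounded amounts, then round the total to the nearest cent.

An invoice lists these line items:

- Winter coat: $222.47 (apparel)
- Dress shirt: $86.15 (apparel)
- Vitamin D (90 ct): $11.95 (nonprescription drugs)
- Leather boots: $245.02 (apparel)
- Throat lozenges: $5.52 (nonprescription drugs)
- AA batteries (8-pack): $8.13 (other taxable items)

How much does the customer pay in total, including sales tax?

$615.15

Winter coat $222.47: apparel → 3.25% + 3.5% surcharge = 6.75% → $15.016725
Dress shirt $86.15: apparel → 3.25% → $2.799875
Vitamin D (90 ct) $11.95: nonprescription drugs → 4.25% → $0.507875
Leather boots $245.02: apparel → 3.25% + 3.5% surcharge = 6.75% → $16.53885
Throat lozenges $5.52: nonprescription drugs → 4.25% → $0.2346
AA batteries (8-pack) $8.13: other taxable items → 10% → $0.813
Subtotal = $579.24; unrounded tax = $35.910925 → $35.91; total due = $615.15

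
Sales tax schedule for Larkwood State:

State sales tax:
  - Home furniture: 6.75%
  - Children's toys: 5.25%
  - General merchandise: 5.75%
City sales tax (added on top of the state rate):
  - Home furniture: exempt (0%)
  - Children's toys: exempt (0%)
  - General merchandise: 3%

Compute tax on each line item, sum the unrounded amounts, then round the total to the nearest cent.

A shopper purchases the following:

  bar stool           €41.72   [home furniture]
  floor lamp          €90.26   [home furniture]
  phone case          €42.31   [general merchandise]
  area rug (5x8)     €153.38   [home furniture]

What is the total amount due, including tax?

€350.63

Bar stool €41.72: home furniture → 6.75% + 0% city = 6.75% → €2.8161
Floor lamp €90.26: home furniture → 6.75% + 0% city = 6.75% → €6.09255
Phone case €42.31: general merchandise → 5.75% + 3% city = 8.75% → €3.702125
Area rug (5x8) €153.38: home furniture → 6.75% + 0% city = 6.75% → €10.35315
Subtotal = €327.67; unrounded tax = €22.963925 → €22.96; total due = €350.63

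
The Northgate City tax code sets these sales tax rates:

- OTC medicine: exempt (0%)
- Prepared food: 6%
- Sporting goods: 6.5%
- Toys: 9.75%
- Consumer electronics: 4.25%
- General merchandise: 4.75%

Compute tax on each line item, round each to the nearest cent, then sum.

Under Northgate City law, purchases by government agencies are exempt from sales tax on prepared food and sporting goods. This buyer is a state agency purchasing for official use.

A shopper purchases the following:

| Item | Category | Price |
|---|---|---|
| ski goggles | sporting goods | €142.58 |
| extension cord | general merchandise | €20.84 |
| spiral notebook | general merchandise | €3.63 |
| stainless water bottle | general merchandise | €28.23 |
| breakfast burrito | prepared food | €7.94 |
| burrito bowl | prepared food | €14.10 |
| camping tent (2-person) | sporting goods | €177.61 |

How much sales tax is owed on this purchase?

€2.50

Ski goggles €142.58: sporting goods, buyer-exempt → 0% → €0.00
Extension cord €20.84: general merchandise → 4.75% → €0.99
Spiral notebook €3.63: general merchandise → 4.75% → €0.17
Stainless water bottle €28.23: general merchandise → 4.75% → €1.34
Breakfast burrito €7.94: prepared food, buyer-exempt → 0% → €0.00
Burrito bowl €14.10: prepared food, buyer-exempt → 0% → €0.00
Camping tent (2-person) €177.61: sporting goods, buyer-exempt → 0% → €0.00
Total tax = €0.99 + €0.17 + €1.34 = €2.50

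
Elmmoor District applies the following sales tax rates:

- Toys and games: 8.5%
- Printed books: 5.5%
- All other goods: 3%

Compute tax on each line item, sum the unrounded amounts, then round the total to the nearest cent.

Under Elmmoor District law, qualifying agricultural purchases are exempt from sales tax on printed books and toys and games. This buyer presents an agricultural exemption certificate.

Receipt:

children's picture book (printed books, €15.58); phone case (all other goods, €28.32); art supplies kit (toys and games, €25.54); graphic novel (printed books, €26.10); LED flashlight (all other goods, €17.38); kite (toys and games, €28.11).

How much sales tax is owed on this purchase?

Children's picture book €15.58: printed books, buyer-exempt → 0% → €0.00
Phone case €28.32: all other goods → 3% → €0.8496
Art supplies kit €25.54: toys and games, buyer-exempt → 0% → €0.00
Graphic novel €26.10: printed books, buyer-exempt → 0% → €0.00
LED flashlight €17.38: all other goods → 3% → €0.5214
Kite €28.11: toys and games, buyer-exempt → 0% → €0.00
Unrounded tax sum = €1.371 → €1.37

€1.37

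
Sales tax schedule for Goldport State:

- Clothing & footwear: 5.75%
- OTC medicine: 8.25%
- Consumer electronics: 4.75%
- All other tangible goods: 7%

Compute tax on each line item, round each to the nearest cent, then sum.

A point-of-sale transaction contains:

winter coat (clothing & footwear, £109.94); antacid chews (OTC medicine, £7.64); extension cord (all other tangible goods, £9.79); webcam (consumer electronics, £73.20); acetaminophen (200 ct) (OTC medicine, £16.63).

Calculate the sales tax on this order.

Winter coat £109.94: clothing & footwear → 5.75% → £6.32
Antacid chews £7.64: OTC medicine → 8.25% → £0.63
Extension cord £9.79: all other tangible goods → 7% → £0.69
Webcam £73.20: consumer electronics → 4.75% → £3.48
Acetaminophen (200 ct) £16.63: OTC medicine → 8.25% → £1.37
Total tax = £6.32 + £0.63 + £0.69 + £3.48 + £1.37 = £12.49

£12.49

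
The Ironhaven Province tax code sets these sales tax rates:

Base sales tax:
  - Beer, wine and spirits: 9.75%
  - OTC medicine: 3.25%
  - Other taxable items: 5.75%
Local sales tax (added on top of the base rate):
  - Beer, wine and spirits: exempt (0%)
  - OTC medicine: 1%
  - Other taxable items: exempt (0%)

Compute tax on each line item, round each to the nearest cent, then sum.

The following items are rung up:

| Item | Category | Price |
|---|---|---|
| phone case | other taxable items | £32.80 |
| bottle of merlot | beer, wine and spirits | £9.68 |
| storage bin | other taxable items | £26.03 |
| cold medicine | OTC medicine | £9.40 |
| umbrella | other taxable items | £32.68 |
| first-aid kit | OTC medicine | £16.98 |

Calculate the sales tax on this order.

Phone case £32.80: other taxable items → 5.75% + 0% local = 5.75% → £1.89
Bottle of merlot £9.68: beer, wine and spirits → 9.75% + 0% local = 9.75% → £0.94
Storage bin £26.03: other taxable items → 5.75% + 0% local = 5.75% → £1.50
Cold medicine £9.40: OTC medicine → 3.25% + 1% local = 4.25% → £0.40
Umbrella £32.68: other taxable items → 5.75% + 0% local = 5.75% → £1.88
First-aid kit £16.98: OTC medicine → 3.25% + 1% local = 4.25% → £0.72
Total tax = £1.89 + £0.94 + £1.50 + £0.40 + £1.88 + £0.72 = £7.33

£7.33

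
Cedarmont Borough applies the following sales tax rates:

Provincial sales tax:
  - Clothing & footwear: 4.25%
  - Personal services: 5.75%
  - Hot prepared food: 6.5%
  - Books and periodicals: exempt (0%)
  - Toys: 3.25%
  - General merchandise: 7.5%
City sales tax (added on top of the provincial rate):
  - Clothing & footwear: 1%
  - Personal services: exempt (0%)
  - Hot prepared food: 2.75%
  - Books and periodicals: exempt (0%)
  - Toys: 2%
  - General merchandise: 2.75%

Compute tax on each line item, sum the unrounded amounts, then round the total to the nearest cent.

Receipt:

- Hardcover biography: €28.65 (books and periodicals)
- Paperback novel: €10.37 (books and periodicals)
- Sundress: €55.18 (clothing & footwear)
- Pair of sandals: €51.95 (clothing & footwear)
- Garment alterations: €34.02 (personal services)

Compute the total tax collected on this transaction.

€7.58

Hardcover biography €28.65: books and periodicals → 0% + 0% city = 0% → €0.00
Paperback novel €10.37: books and periodicals → 0% + 0% city = 0% → €0.00
Sundress €55.18: clothing & footwear → 4.25% + 1% city = 5.25% → €2.89695
Pair of sandals €51.95: clothing & footwear → 4.25% + 1% city = 5.25% → €2.727375
Garment alterations €34.02: personal services → 5.75% + 0% city = 5.75% → €1.95615
Unrounded tax sum = €7.580475 → €7.58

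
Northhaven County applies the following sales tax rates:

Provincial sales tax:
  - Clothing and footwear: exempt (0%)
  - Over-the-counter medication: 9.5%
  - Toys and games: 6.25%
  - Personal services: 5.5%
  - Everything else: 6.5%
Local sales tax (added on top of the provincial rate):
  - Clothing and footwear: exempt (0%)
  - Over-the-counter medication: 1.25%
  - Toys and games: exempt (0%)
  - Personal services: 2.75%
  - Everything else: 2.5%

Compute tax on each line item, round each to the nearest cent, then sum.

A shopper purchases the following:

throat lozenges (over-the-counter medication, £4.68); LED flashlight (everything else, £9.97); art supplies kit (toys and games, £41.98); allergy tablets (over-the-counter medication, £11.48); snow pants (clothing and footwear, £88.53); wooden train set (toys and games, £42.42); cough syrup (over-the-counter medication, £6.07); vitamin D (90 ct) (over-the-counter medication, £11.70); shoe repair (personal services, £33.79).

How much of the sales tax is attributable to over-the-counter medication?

£3.64

Throat lozenges £4.68: over-the-counter medication → 9.5% + 1.25% local = 10.75% → £0.50
Allergy tablets £11.48: over-the-counter medication → 9.5% + 1.25% local = 10.75% → £1.23
Cough syrup £6.07: over-the-counter medication → 9.5% + 1.25% local = 10.75% → £0.65
Vitamin D (90 ct) £11.70: over-the-counter medication → 9.5% + 1.25% local = 10.75% → £1.26
Tax on over-the-counter medication = £0.50 + £1.23 + £0.65 + £1.26 = £3.64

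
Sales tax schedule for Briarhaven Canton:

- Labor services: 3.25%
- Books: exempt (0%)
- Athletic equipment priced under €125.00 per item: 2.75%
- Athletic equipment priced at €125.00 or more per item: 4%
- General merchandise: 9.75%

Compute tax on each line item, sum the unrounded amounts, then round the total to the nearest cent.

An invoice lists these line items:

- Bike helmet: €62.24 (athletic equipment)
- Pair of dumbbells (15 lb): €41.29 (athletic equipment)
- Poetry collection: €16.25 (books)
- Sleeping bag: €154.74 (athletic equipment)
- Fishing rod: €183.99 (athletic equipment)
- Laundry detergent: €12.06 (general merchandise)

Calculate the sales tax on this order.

€17.57

Bike helmet €62.24: athletic equipment, under €125.00 → 2.75% → €1.7116
Pair of dumbbells (15 lb) €41.29: athletic equipment, under €125.00 → 2.75% → €1.135475
Poetry collection €16.25: books → 0% → €0.00
Sleeping bag €154.74: athletic equipment, €125.00 or more → 4% → €6.1896
Fishing rod €183.99: athletic equipment, €125.00 or more → 4% → €7.3596
Laundry detergent €12.06: general merchandise → 9.75% → €1.17585
Unrounded tax sum = €17.572125 → €17.57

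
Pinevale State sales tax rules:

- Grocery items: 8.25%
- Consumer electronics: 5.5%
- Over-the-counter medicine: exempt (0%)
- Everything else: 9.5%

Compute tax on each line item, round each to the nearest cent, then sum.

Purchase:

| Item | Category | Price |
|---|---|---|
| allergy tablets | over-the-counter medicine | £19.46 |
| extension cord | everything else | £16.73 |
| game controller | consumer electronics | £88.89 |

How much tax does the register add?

Allergy tablets £19.46: over-the-counter medicine → 0% → £0.00
Extension cord £16.73: everything else → 9.5% → £1.59
Game controller £88.89: consumer electronics → 5.5% → £4.89
Total tax = £1.59 + £4.89 = £6.48

£6.48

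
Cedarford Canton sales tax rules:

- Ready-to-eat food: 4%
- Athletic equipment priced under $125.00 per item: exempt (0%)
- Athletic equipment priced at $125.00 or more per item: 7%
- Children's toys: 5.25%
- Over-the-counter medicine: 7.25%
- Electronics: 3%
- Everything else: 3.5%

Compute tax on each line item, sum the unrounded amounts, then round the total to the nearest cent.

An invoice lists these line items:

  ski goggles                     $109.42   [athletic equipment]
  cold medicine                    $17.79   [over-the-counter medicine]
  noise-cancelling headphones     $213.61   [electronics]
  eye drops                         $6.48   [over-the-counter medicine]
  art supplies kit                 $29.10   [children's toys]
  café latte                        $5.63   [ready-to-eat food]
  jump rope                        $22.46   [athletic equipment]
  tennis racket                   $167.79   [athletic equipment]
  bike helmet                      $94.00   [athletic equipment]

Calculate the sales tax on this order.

Ski goggles $109.42: athletic equipment, under $125.00 → 0% → $0.00
Cold medicine $17.79: over-the-counter medicine → 7.25% → $1.289775
Noise-cancelling headphones $213.61: electronics → 3% → $6.4083
Eye drops $6.48: over-the-counter medicine → 7.25% → $0.4698
Art supplies kit $29.10: children's toys → 5.25% → $1.52775
Café latte $5.63: ready-to-eat food → 4% → $0.2252
Jump rope $22.46: athletic equipment, under $125.00 → 0% → $0.00
Tennis racket $167.79: athletic equipment, $125.00 or more → 7% → $11.7453
Bike helmet $94.00: athletic equipment, under $125.00 → 0% → $0.00
Unrounded tax sum = $21.666125 → $21.67

$21.67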